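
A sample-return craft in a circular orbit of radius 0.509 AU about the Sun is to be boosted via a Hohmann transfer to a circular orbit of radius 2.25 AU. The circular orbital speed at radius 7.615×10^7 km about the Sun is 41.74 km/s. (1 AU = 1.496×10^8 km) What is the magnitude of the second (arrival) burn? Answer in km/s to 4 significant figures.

Δv₂ = 7.794 km/s

From the circular-orbit relation v² = μ/r at r = 7.615×10^7 km: μ = v²r = (41.74)² × 7.615×10^7 = 1.32671×10^11 km³/s².
In km: r₁ = 0.509 × 1.496×10^8 = 7.61464×10^7 km; r₂ = 2.25 × 1.496×10^8 = 3.366×10^8 km.
Transfer-ellipse semi-major axis a_t = (r₁ + r₂)/2 = (7.61464×10^7 + 3.366×10^8)/2 = 2.063732×10^8 km.
Circular speed at r = 3.366×10^8 km: v_c = √(μ/r) = 19.853 km/s.
Vis-viva on the transfer ellipse at r = 3.366×10^8 km gives v_t = √[μ(2/r − 1/a_t)] = 12.059 km/s.
Δv₂ = |v_t − v_c| = |12.059 − 19.853| = 7.794 km/s.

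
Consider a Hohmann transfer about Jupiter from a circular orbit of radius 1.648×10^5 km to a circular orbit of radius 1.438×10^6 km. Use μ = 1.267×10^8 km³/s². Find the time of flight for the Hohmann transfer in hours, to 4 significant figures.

Transfer-ellipse semi-major axis a_t = (r₁ + r₂)/2 = (1.648×10^5 + 1.438×10^6)/2 = 8.014×10^5 km.
Half the transfer-orbit period gives t = π√(a_t³/μ) = 2.0023×10^5 s.
Converting: 2.0023×10^5 s ÷ 3600 s/hour = 55.62 hours.

t = 55.62 hours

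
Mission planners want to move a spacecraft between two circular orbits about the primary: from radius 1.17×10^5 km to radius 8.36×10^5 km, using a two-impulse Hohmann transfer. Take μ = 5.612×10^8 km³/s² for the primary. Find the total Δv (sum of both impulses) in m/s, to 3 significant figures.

The Hohmann ellipse has a_t = (r₁ + r₂)/2 = 4.765×10^5 km.
At r₁ the circular-orbit speed is v₁ = √(μ/r₁) = 69.26 km/s.
On the transfer ellipse at r₁, vis-viva gives v_p = √[μ(2/r₁ − 1/a_t)] = 91.74 km/s.
First burn Δv₁ = |v_p − v₁| = 22.48 km/s.
Circular speed at r₂: v₂ = √(μ/r₂) = 25.91 km/s.
Transfer-orbit speed at r₂: v_a = √[μ(2/r₂ − 1/a_t)] = 12.84 km/s.
Second burn Δv₂ = |v₂ − v_a| = 13.07 km/s.
Δv = Δv₁ + Δv₂ = 22.48 + 13.07 = 35.55 km/s.

Δv = 35500 m/s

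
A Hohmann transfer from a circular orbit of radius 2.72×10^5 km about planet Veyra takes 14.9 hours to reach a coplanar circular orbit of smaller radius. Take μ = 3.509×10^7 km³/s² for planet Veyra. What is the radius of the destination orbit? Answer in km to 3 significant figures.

Transfer time t = 14.9 hours = 53640 s, and t = π√(a_t³/μ).
So a_t = (μ t²/π²)^(1/3) = (3.509×10^7 × (53640)² / π²)^(1/3) = 2.1708×10^5 km.
Since a_t = (r₁ + r₂)/2, r₂ = 2a_t − r₁ = 2×2.1708×10^5 − 2.720×10^5 = 1.6216×10^5 km.

r₂ = 1.62×10^5 km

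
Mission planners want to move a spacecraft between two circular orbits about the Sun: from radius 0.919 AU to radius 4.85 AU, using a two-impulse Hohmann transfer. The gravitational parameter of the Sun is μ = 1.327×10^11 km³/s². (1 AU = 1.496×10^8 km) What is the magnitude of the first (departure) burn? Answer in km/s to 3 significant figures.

In km: r₁ = 0.919 × 1.496×10^8 = 1.374824×10^8 km; r₂ = 4.85 × 1.496×10^8 = 7.2556×10^8 km.
Semi-major axis of the transfer orbit: a_t = (1.374824×10^8 + 7.2556×10^8)/2 = 4.315212×10^8 km.
Circular speed at r = 1.374824×10^8 km: v_c = √(μ/r) = 31.068 km/s.
Transfer-orbit speed at the same r (vis-viva, a = a_t): v_t = √[μ(2/r − 1/a_t)] = 40.285 km/s.
Δv₁ = |v_t − v_c| = |40.285 − 31.068| = 9.217 km/s.

Δv₁ = 9.22 km/s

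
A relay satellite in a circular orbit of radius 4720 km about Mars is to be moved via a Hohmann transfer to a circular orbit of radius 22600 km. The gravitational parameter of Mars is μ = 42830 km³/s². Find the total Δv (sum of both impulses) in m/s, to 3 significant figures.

Transfer-ellipse semi-major axis a_t = (r₁ + r₂)/2 = (4720 + 22600)/2 = 13660 km.
At r₁ the circular-orbit speed is v₁ = √(μ/r₁) = 3.0123 km/s.
Transfer-orbit speed at r₁ (v² = μ(2/r − 1/a)): v_p = √[μ(2/r₁ − 1/a_t)] = 3.8746 km/s.
First burn Δv₁ = |v_p − v₁| = 0.8623 km/s.
Circular speed at r₂: v₂ = √(μ/r₂) = 1.3766 km/s.
Transfer-orbit speed at r₂: v_a = √[μ(2/r₂ − 1/a_t)] = 0.80922 km/s.
Second burn Δv₂ = |v₂ − v_a| = 0.5674 km/s.
Δv = Δv₁ + Δv₂ = 0.8623 + 0.5674 = 1.430 km/s.

Δv = 1430 m/s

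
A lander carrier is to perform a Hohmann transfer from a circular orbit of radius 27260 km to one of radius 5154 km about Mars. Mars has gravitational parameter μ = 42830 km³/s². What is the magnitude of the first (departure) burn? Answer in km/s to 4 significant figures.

The Hohmann ellipse has a_t = (r₁ + r₂)/2 = 16207 km.
On the circular orbit at r = 27260 km, v_c = √(μ/r) = 1.2535 km/s.
Vis-viva on the transfer ellipse at r = 27260 km gives v_t = √[μ(2/r − 1/a_t)] = 0.70686 km/s.
Δv₁ = |v_t − v_c| = |0.70686 − 1.2535| = 0.5466 km/s.

Δv₁ = 0.5466 km/s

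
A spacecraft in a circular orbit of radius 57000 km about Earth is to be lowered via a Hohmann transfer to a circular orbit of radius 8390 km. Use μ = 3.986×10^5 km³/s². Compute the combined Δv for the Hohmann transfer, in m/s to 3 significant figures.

Transfer-ellipse semi-major axis a_t = (r₁ + r₂)/2 = (57000 + 8390)/2 = 32695 km.
Circular speed at r₁: v₁ = √(μ/r₁) = √(3.986×10^5/57000) = 2.6444 km/s.
Transfer-orbit speed at r₁ (vis-viva equation): v_a = √[μ(2/r₁ − 1/a_t)] = 1.3396 km/s.
First burn Δv₁ = |v_a − v₁| = 1.305 km/s.
At r₂, v₂ = √(μ/r₂) = 6.893 km/s.
Transfer-orbit speed at r₂: v_p = √[μ(2/r₂ − 1/a_t)] = 9.101 km/s.
Second burn Δv₂ = |v₂ − v_p| = 2.208 km/s.
Total Δv = Δv₁ + Δv₂ = 3.513 km/s.

Δv = 3510 m/s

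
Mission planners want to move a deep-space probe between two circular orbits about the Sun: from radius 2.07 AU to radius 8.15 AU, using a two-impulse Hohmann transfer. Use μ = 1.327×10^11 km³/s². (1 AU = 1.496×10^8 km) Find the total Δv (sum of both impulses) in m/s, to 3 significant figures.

Δv = 9230 m/s

In km: r₁ = 2.07 × 1.496×10^8 = 3.09672×10^8 km; r₂ = 8.15 × 1.496×10^8 = 1.21924×10^9 km.
Semi-major axis of the transfer orbit: a_t = (3.09672×10^8 + 1.21924×10^9)/2 = 7.64456×10^8 km.
Circular speed at r₁: v₁ = √(μ/r₁) = √(1.327×10^11/3.09672×10^8) = 20.701 km/s.
On the transfer ellipse at r₁, vis-viva equation gives v_p = √[μ(2/r₁ − 1/a_t)] = 26.143 km/s.
First burn Δv₁ = |v_p − v₁| = 5.442 km/s.
At r₂, v₂ = √(μ/r₂) = 10.433 km/s.
Transfer-orbit speed at r₂: v_a = √[μ(2/r₂ − 1/a_t)] = 6.6400 km/s.
Second burn Δv₂ = |v₂ − v_a| = 3.793 km/s.
Total Δv = Δv₁ + Δv₂ = 9.235 km/s.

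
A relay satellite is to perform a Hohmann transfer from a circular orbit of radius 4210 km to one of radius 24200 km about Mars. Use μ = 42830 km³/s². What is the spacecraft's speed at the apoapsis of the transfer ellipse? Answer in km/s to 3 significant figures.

v = 0.724 km/s

Transfer-ellipse semi-major axis a_t = (r₁ + r₂)/2 = (4210 + 24200)/2 = 14205 km.
At apoapsis, r = 24200 km.
Applying v² = μ(2/r − 1/a_t): v = 0.7242 km/s.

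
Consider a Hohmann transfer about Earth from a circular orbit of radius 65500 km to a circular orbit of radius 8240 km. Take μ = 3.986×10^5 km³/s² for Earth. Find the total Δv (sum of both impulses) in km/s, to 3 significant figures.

Δv = 3.62 km/s

The Hohmann ellipse has a_t = (r₁ + r₂)/2 = 36870 km.
Circular speed at r₁: v₁ = √(μ/r₁) = √(3.986×10^5/65500) = 2.467 km/s.
On the transfer ellipse at r₁, v² = μ(2/r − 1/a) gives v_a = √[μ(2/r₁ − 1/a_t)] = 1.166 km/s.
First burn Δv₁ = |v_a − v₁| = 1.301 km/s.
At r₂, v₂ = √(μ/r₂) = 6.955 km/s.
Transfer-orbit speed at r₂: v_p = √[μ(2/r₂ − 1/a_t)] = 9.270 km/s.
Second burn Δv₂ = |v₂ − v_p| = 2.315 km/s.
Δv = Δv₁ + Δv₂ = 1.301 + 2.315 = 3.616 km/s.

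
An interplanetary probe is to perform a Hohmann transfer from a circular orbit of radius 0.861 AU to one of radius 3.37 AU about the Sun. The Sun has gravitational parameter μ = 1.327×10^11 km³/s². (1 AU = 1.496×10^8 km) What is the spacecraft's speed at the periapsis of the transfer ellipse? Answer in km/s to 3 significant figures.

v = 40.5 km/s

In km: r₁ = 0.861 × 1.496×10^8 = 1.288056×10^8 km; r₂ = 3.37 × 1.496×10^8 = 5.04152×10^8 km.
Semi-major axis of the transfer orbit: a_t = (1.288056×10^8 + 5.04152×10^8)/2 = 3.164788×10^8 km.
The periapsis of the transfer ellipse is at r = 1.288056×10^8 km.
From the vis-viva equation, v = √[μ(2/r − 1/a_t)] = 40.51 km/s.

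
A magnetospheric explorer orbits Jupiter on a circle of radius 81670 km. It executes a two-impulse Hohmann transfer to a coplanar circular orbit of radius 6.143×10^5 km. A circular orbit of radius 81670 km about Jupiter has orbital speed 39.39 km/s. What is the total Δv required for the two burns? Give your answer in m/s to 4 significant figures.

Δv = 20350 m/s

From the circular-orbit relation v² = μ/r at r = 81670 km: μ = v²r = (39.39)² × 81670 = 1.26717×10^8 km³/s².
The Hohmann ellipse has a_t = (r₁ + r₂)/2 = 3.47985×10^5 km.
At r₁ the circular-orbit speed is v₁ = √(μ/r₁) = 39.390 km/s.
Transfer-orbit speed at r₁ (vis-viva equation): v_p = √[μ(2/r₁ − 1/a_t)] = 52.335 km/s.
First burn Δv₁ = |v_p − v₁| = 12.945 km/s.
Circular speed at r₂: v₂ = √(μ/r₂) = 14.3624 km/s.
Transfer-orbit speed at r₂: v_a = √[μ(2/r₂ − 1/a_t)] = 6.95790 km/s.
Second burn Δv₂ = |v₂ − v_a| = 7.4045 km/s.
Δv = Δv₁ + Δv₂ = 12.945 + 7.4045 = 20.35 km/s.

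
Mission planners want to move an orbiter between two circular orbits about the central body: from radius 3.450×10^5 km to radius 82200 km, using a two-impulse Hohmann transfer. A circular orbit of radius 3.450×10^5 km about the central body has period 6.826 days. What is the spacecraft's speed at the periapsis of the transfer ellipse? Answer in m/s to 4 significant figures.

v = 9570 m/s

From Kepler's third law T² = 4π²r³/μ at r = 3.450×10^5 km, T = 6.826 days = 6.826 × 86400 s = 5.897664×10^5 s: μ = 4π²r³/T² = 4.66076×10^6 km³/s².
The Hohmann ellipse has a_t = (r₁ + r₂)/2 = 2.136×10^5 km.
The periapsis of the transfer ellipse is at r = 82200 km.
Applying v² = μ(2/r − 1/a_t): v = 9.570 km/s.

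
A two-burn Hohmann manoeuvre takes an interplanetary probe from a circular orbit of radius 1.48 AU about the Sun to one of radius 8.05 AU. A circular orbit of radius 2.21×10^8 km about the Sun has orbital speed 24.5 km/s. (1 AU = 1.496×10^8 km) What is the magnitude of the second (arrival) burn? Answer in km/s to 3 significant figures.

From the circular-orbit relation v² = μ/r at r = 2.21×10^8 km: μ = v²r = (24.5)² × 2.21×10^8 = 1.32655×10^11 km³/s².
In km: r₁ = 1.48 × 1.496×10^8 = 2.21408×10^8 km; r₂ = 8.05 × 1.496×10^8 = 1.20428×10^9 km.
The Hohmann ellipse has a_t = (r₁ + r₂)/2 = 7.12844×10^8 km.
On the circular orbit at r = 1.20428×10^9 km, v_c = √(μ/r) = 10.495 km/s.
Transfer-orbit speed at the same r (vis-viva, a = a_t): v_t = √[μ(2/r − 1/a_t)] = 5.8492 km/s.
Δv₂ = |v_t − v_c| = |5.8492 − 10.495| = 4.646 km/s.

Δv₂ = 4.65 km/s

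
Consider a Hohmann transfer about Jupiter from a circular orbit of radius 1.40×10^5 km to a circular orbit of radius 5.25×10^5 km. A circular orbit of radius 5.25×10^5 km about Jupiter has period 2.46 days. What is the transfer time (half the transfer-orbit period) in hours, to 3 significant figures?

t = 14.9 hours

From Kepler's third law T² = 4π²r³/μ at r = 5.25×10^5 km, T = 2.46 days = 2.46 × 86400 s = 2.12544×10^5 s: μ = 4π²r³/T² = 1.26456×10^8 km³/s².
The Hohmann ellipse has a_t = (r₁ + r₂)/2 = 3.325×10^5 km.
By Kepler's third law the transfer-orbit period is T = 2π√(a_t³/μ), so t = T/2 = 53560 s.
Converting: 53560 s ÷ 3600 s/hour = 14.9 hours.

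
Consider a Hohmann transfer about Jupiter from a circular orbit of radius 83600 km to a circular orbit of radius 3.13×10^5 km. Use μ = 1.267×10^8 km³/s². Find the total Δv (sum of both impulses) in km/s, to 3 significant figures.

The Hohmann ellipse has a_t = (r₁ + r₂)/2 = 1.983×10^5 km.
At r₁ the circular-orbit speed is v₁ = √(μ/r₁) = 38.93 km/s.
Transfer-orbit speed at r₁ (vis-viva): v_p = √[μ(2/r₁ − 1/a_t)] = 48.91 km/s.
First burn Δv₁ = |v_p − v₁| = 9.980 km/s.
At r₂, v₂ = √(μ/r₂) = 20.119 km/s.
Transfer-orbit speed at r₂: v_a = √[μ(2/r₂ − 1/a_t)] = 13.063 km/s.
Second burn Δv₂ = |v₂ − v_a| = 7.056 km/s.
Total Δv = Δv₁ + Δv₂ = 17.04 km/s.

Δv = 17.0 km/s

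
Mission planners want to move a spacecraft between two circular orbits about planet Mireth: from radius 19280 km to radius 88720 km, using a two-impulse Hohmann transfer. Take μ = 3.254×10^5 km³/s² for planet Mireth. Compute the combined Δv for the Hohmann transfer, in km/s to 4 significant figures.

Δv = 1.928 km/s

Semi-major axis of the transfer orbit: a_t = (19280 + 88720)/2 = 54000 km.
Circular speed at r₁: v₁ = √(μ/r₁) = √(3.254×10^5/19280) = 4.10823 km/s.
On the transfer ellipse at r₁, vis-viva gives v_p = √[μ(2/r₁ − 1/a_t)] = 5.26586 km/s.
First burn Δv₁ = |v_p − v₁| = 1.1576 km/s.
At r₂, v₂ = √(μ/r₂) = 1.91513 km/s.
Transfer-orbit speed at r₂: v_a = √[μ(2/r₂ − 1/a_t)] = 1.14434 km/s.
Second burn Δv₂ = |v₂ − v_a| = 0.77079 km/s.
Total Δv = Δv₁ + Δv₂ = 1.928 km/s.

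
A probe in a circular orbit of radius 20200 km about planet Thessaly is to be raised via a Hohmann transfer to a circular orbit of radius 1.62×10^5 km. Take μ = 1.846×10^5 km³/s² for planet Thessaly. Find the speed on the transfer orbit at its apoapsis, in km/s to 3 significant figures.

The Hohmann ellipse has a_t = (r₁ + r₂)/2 = 91100 km.
The apoapsis of the transfer ellipse is at r = 1.620×10^5 km.
Vis-viva: v = √[μ(2/r − 1/a_t)] = √[1.846×10^5 × (2/1.620×10^5 − 1/91100)] = 0.5027 km/s.

v = 0.503 km/s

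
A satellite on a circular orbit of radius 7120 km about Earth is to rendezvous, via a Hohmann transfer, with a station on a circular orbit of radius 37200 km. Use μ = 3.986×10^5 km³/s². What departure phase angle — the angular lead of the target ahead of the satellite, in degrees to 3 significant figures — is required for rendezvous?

φ = 97.2°

Semi-major axis of the transfer orbit: a_t = (7120 + 37200)/2 = 22160 km.
The half-period of the transfer ellipse is t = π√(a_t³/μ) = 16415 s.
Target angular speed ω₂ = √(μ/r₂³) = 8.7994×10^-5 rad/s.
Angle swept by the target during transfer: ω₂·t = 1.4444 rad = 82.76°.
Arrival is 180° from departure on the ellipse, so φ = 180° − 82.76° = 97.2°.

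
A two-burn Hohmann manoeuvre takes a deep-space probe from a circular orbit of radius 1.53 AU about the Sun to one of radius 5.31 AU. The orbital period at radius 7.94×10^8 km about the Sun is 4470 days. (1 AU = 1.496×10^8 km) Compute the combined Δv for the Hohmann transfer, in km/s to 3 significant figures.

Δv = 10.2 km/s

From Kepler's third law T² = 4π²r³/μ at r = 7.94×10^8 km, T = 4470 days = 4470 × 86400 s = 3.86208×10^8 s: μ = 4π²r³/T² = 1.32489×10^11 km³/s².
In km: r₁ = 1.53 × 1.496×10^8 = 2.28888×10^8 km; r₂ = 5.31 × 1.496×10^8 = 7.94376×10^8 km.
Transfer-ellipse semi-major axis a_t = (r₁ + r₂)/2 = (2.28888×10^8 + 7.94376×10^8)/2 = 5.11632×10^8 km.
Circular speed at r₁: v₁ = √(μ/r₁) = √(1.32489×10^11/2.28888×10^8) = 24.06 km/s.
On the transfer ellipse at r₁, vis-viva equation gives v_p = √[μ(2/r₁ − 1/a_t)] = 29.98 km/s.
First burn Δv₁ = |v_p − v₁| = 5.920 km/s.
Circular speed at r₂: v₂ = √(μ/r₂) = 12.9145 km/s.
Transfer-orbit speed at r₂: v_a = √[μ(2/r₂ − 1/a_t)] = 8.63792 km/s.
Second burn Δv₂ = |v₂ − v_a| = 4.277 km/s.
Δv = Δv₁ + Δv₂ = 5.920 + 4.277 = 10.20 km/s.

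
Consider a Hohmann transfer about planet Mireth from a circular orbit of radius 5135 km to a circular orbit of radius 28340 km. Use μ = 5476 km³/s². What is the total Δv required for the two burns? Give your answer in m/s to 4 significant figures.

Transfer-ellipse semi-major axis a_t = (r₁ + r₂)/2 = (5135 + 28340)/2 = 16737.5 km.
At r₁ the circular-orbit speed is v₁ = √(μ/r₁) = 1.03267 km/s.
Transfer-orbit speed at r₁ (vis-viva equation): v_p = √[μ(2/r₁ − 1/a_t)] = 1.34374 km/s.
First burn Δv₁ = |v_p − v₁| = 0.3111 km/s.
Circular speed at r₂: v₂ = √(μ/r₂) = 0.4396 km/s.
Transfer-orbit speed at r₂: v_a = √[μ(2/r₂ − 1/a_t)] = 0.2435 km/s.
Second burn Δv₂ = |v₂ − v_a| = 0.1961 km/s.
Total Δv = Δv₁ + Δv₂ = 0.5072 km/s.

Δv = 507.2 m/s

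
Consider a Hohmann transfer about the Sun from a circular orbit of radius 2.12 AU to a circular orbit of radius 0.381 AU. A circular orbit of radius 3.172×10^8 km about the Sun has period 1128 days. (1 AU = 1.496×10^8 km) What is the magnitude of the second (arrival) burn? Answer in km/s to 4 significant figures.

Δv₂ = 14.57 km/s

From Kepler's third law T² = 4π²r³/μ at r = 3.172×10^8 km, T = 1128 days = 1128 × 86400 s = 9.74592×10^7 s: μ = 4π²r³/T² = 1.32652×10^11 km³/s².
In km: r₁ = 2.12 × 1.496×10^8 = 3.17152×10^8 km; r₂ = 0.381 × 1.496×10^8 = 5.69976×10^7 km.
Semi-major axis of the transfer orbit: a_t = (3.17152×10^8 + 5.69976×10^7)/2 = 1.870748×10^8 km.
On the circular orbit at r = 5.69976×10^7 km, v_c = √(μ/r) = 48.24 km/s.
Transfer-orbit speed at the same r (vis-viva, a = a_t): v_t = √[μ(2/r − 1/a_t)] = 62.81 km/s.
Δv₂ = |v_t − v_c| = |62.81 − 48.24| = 14.57 km/s.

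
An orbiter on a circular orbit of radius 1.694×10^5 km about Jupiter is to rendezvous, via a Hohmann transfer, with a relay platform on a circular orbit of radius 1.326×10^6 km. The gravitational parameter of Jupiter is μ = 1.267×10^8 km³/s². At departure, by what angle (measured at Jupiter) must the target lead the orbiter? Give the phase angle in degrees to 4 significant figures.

φ = 103.8°

Semi-major axis of the transfer orbit: a_t = (1.694×10^5 + 1.326×10^6)/2 = 7.477×10^5 km.
The half-period of the transfer ellipse is t = π√(a_t³/μ) = 1.804482×10^5 s.
Target angular speed ω₂ = √(μ/r₂³) = 7.371791×10^-6 rad/s.
Angle swept by the target during transfer: ω₂·t = 1.33023 rad = 76.22°.
The orbiter traverses 180° on the transfer ellipse, so the target must lead by 180° − 76.22° = 103.8°.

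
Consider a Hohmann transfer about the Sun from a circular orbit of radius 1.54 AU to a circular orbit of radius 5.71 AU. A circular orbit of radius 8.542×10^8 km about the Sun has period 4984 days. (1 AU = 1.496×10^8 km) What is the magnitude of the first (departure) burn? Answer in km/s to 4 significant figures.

From Kepler's third law T² = 4π²r³/μ at r = 8.542×10^8 km, T = 4984 days = 4984 × 86400 s = 4.306176×10^8 s: μ = 4π²r³/T² = 1.32695×10^11 km³/s².
In km: r₁ = 1.54 × 1.496×10^8 = 2.30384×10^8 km; r₂ = 5.71 × 1.496×10^8 = 8.54216×10^8 km.
Transfer-ellipse semi-major axis a_t = (r₁ + r₂)/2 = (2.30384×10^8 + 8.54216×10^8)/2 = 5.423×10^8 km.
On the circular orbit at r = 2.30384×10^8 km, v_c = √(μ/r) = 23.9994 km/s.
Vis-viva on the transfer ellipse at r = 2.30384×10^8 km gives v_t = √[μ(2/r − 1/a_t)] = 30.1207 km/s.
Δv₁ = |v_t − v_c| = |30.1207 − 23.9994| = 6.121 km/s.

Δv₁ = 6.121 km/s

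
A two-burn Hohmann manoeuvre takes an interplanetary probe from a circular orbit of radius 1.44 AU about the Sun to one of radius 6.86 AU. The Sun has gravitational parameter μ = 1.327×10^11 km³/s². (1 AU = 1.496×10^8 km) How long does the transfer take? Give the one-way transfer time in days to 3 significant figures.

t = 1540 days

In km: r₁ = 1.44 × 1.496×10^8 = 2.15424×10^8 km; r₂ = 6.86 × 1.496×10^8 = 1.026256×10^9 km.
The Hohmann ellipse has a_t = (r₁ + r₂)/2 = 6.2084×10^8 km.
By Kepler's third law the transfer-orbit period is T = 2π√(a_t³/μ), so t = T/2 = 1.334×10^8 s.
Converting: 1.334×10^8 s ÷ 86400 s/day = 1540 days.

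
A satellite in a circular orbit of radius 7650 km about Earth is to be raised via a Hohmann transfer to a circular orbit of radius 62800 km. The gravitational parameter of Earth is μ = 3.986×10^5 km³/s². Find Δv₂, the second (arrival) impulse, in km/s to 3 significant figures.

Δv₂ = 1.35 km/s

The Hohmann ellipse has a_t = (r₁ + r₂)/2 = 35225 km.
Circular speed at r = 62800 km: v_c = √(μ/r) = 2.519 km/s.
Vis-viva on the transfer ellipse at r = 62800 km gives v_t = √[μ(2/r − 1/a_t)] = 1.174 km/s.
Δv₂ = |v_t − v_c| = |1.174 − 2.519| = 1.345 km/s.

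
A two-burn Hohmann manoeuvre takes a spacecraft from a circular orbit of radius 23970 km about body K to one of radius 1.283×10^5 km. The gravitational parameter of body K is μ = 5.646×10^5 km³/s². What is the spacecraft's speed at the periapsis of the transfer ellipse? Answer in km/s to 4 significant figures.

v = 6.300 km/s

The Hohmann ellipse has a_t = (r₁ + r₂)/2 = 76135 km.
The periapsis of the transfer ellipse is at r = 23970 km.
Applying v² = μ(2/r − 1/a_t): v = 6.300 km/s.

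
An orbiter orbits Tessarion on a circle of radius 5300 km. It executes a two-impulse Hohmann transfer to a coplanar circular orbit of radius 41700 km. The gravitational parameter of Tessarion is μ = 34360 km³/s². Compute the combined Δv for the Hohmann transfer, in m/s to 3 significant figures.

Δv = 1320 m/s

Semi-major axis of the transfer orbit: a_t = (5300 + 41700)/2 = 23500 km.
At r₁ the circular-orbit speed is v₁ = √(μ/r₁) = 2.54618 km/s.
On the transfer ellipse at r₁, vis-viva gives v_p = √[μ(2/r₁ − 1/a_t)] = 3.39174 km/s.
First burn Δv₁ = |v_p − v₁| = 0.8456 km/s.
Circular speed at r₂: v₂ = √(μ/r₂) = 0.9077 km/s.
Transfer-orbit speed at r₂: v_a = √[μ(2/r₂ − 1/a_t)] = 0.4311 km/s.
Second burn Δv₂ = |v₂ − v_a| = 0.4766 km/s.
Total Δv = Δv₁ + Δv₂ = 1.322 km/s.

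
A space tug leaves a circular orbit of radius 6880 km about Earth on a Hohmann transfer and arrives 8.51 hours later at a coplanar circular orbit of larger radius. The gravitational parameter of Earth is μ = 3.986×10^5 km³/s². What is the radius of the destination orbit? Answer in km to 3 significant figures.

r₂ = 60300 km

Transfer time t = 8.51 hours = 30636 s, and t = π√(a_t³/μ).
So a_t = (μ t²/π²)^(1/3) = (3.986×10^5 × (30636)² / π²)^(1/3) = 33592 km.
Since a_t = (r₁ + r₂)/2, r₂ = 2a_t − r₁ = 2×33592 − 6880 = 60304 km.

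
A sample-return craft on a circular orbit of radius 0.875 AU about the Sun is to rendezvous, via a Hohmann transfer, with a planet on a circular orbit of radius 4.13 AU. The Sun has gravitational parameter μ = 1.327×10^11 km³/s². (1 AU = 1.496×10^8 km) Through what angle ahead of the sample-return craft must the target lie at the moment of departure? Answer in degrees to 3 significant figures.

In km: r₁ = 0.875 × 1.496×10^8 = 1.309×10^8 km; r₂ = 4.13 × 1.496×10^8 = 6.17848×10^8 km.
Transfer-ellipse semi-major axis a_t = (r₁ + r₂)/2 = (1.309×10^8 + 6.17848×10^8)/2 = 3.74374×10^8 km.
The half-period of the transfer ellipse is t = π√(a_t³/μ) = 6.247×10^7 s.
The target's mean motion on its circular orbit is ω₂ = √(μ/r₂³) = 2.372×10^-8 rad/s.
Angle swept by the target during transfer: ω₂·t = 1.4818 rad = 84.90°.
The sample-return craft traverses 180° on the transfer ellipse, so the target must lead by 180° − 84.90° = 95.1°.

φ = 95.1°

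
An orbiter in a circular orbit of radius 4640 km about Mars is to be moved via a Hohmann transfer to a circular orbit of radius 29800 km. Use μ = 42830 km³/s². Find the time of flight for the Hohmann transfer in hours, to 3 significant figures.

Semi-major axis of the transfer orbit: a_t = (4640 + 29800)/2 = 17220 km.
Transfer time t = π√(a_t³/μ) = π√((17220)³ / 42830) = 34300 s.
Converting: 34300 s ÷ 3600 s/hour = 9.53 hours.

t = 9.53 hours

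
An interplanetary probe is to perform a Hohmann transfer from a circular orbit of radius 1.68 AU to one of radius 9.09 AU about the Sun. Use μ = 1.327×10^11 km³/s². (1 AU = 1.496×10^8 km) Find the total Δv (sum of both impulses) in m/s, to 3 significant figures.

Δv = 11200 m/s

In km: r₁ = 1.68 × 1.496×10^8 = 2.51328×10^8 km; r₂ = 9.09 × 1.496×10^8 = 1.359864×10^9 km.
The Hohmann ellipse has a_t = (r₁ + r₂)/2 = 8.05596×10^8 km.
Circular speed at r₁: v₁ = √(μ/r₁) = √(1.327×10^11/2.51328×10^8) = 22.978 km/s.
Transfer-orbit speed at r₁ (vis-viva equation): v_p = √[μ(2/r₁ − 1/a_t)] = 29.854 km/s.
First burn Δv₁ = |v_p − v₁| = 6.876 km/s.
At r₂, v₂ = √(μ/r₂) = 9.8784 km/s.
Transfer-orbit speed at r₂: v_a = √[μ(2/r₂ − 1/a_t)] = 5.5176 km/s.
Second burn Δv₂ = |v₂ − v_a| = 4.361 km/s.
Δv = Δv₁ + Δv₂ = 6.876 + 4.361 = 11.24 km/s.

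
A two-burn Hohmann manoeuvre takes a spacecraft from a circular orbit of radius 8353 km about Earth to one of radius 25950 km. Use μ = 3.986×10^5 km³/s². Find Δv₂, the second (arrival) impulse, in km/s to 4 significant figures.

Semi-major axis of the transfer orbit: a_t = (8353 + 25950)/2 = 17151.5 km.
On the circular orbit at r = 25950 km, v_c = √(μ/r) = 3.919 km/s.
Vis-viva on the transfer ellipse at r = 25950 km gives v_t = √[μ(2/r − 1/a_t)] = 2.735 km/s.
Δv₂ = |v_t − v_c| = |2.735 − 3.919| = 1.184 km/s.

Δv₂ = 1.184 km/s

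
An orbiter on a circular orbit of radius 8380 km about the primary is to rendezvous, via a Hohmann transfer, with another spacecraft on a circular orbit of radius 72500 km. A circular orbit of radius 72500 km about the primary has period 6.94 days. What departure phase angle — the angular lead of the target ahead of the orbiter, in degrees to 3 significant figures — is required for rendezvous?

From Kepler's third law T² = 4π²r³/μ at r = 72500 km, T = 6.94 days = 6.94 × 86400 s = 5.99616×10^5 s: μ = 4π²r³/T² = 41843.4 km³/s².
The Hohmann ellipse has a_t = (r₁ + r₂)/2 = 40440 km.
The half-period of the transfer ellipse is t = π√(a_t³/μ) = 1.2490×10^5 s.
Target angular speed ω₂ = √(μ/r₂³) = 1.0479×10^-5 rad/s.
Angle swept by the target during transfer: ω₂·t = 1.3088 rad = 74.99°.
The orbiter traverses 180° on the transfer ellipse, so the target must lead by 180° − 74.99° = 105°.

φ = 105°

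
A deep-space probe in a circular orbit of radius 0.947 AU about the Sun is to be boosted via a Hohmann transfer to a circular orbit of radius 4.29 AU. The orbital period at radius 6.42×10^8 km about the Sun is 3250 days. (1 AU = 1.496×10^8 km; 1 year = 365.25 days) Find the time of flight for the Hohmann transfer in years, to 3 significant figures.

From Kepler's third law T² = 4π²r³/μ at r = 6.42×10^8 km, T = 3250 days = 3250 × 86400 s = 2.808×10^8 s: μ = 4π²r³/T² = 1.32486×10^11 km³/s².
In km: r₁ = 0.947 × 1.496×10^8 = 1.416712×10^8 km; r₂ = 4.29 × 1.496×10^8 = 6.41784×10^8 km.
The Hohmann ellipse has a_t = (r₁ + r₂)/2 = 3.917276×10^8 km.
By Kepler's third law the transfer-orbit period is T = 2π√(a_t³/μ), so t = T/2 = 6.692×10^7 s.
Converting: 6.692×10^7 s ÷ 3.15576×10^7 s/year (365.25 × 86400) = 2.12 years.

t = 2.12 years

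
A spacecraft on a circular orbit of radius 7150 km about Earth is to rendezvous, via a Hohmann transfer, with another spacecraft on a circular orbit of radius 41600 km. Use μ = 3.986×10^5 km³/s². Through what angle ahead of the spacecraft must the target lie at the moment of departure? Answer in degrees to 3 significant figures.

φ = 99.3°

Transfer-ellipse semi-major axis a_t = (r₁ + r₂)/2 = (7150 + 41600)/2 = 24375 km.
Transfer time t = π√(a_t³/μ) = 18940 s.
Target angular speed ω₂ = √(μ/r₂³) = 7.441×10^-5 rad/s.
Angle swept by the target during transfer: ω₂·t = 1.409 rad = 80.73°.
Arrival is 180° from departure on the ellipse, so φ = 180° − 80.73° = 99.3°.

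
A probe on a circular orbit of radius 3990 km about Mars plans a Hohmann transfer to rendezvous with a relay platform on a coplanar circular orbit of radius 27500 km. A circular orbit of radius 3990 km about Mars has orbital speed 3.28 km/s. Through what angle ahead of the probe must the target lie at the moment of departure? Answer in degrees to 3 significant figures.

φ = 102°

From the circular-orbit relation v² = μ/r at r = 3990 km: μ = v²r = (3.28)² × 3990 = 42926.0 km³/s².
Transfer-ellipse semi-major axis a_t = (r₁ + r₂)/2 = (3990 + 27500)/2 = 15745 km.
The half-period of the transfer ellipse is t = π√(a_t³/μ) = 29960 s.
Target angular speed ω₂ = √(μ/r₂³) = 4.543×10^-5 rad/s.
Angle swept by the target during transfer: ω₂·t = 1.361 rad = 77.98°.
The probe traverses 180° on the transfer ellipse, so the target must lead by 180° − 77.98° = 102°.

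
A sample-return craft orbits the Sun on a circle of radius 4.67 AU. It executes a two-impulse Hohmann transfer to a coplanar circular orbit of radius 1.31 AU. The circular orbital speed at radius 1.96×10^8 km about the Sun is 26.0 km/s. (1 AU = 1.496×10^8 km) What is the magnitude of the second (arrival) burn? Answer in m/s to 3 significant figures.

From the circular-orbit relation v² = μ/r at r = 1.96×10^8 km: μ = v²r = (26.0)² × 1.96×10^8 = 1.32496×10^11 km³/s².
In km: r₁ = 4.67 × 1.496×10^8 = 6.98632×10^8 km; r₂ = 1.31 × 1.496×10^8 = 1.95976×10^8 km.
The Hohmann ellipse has a_t = (r₁ + r₂)/2 = 4.47304×10^8 km.
On the circular orbit at r = 1.95976×10^8 km, v_c = √(μ/r) = 26.0016 km/s.
Vis-viva on the transfer ellipse at r = 1.95976×10^8 km gives v_t = √[μ(2/r − 1/a_t)] = 32.4955 km/s.
Δv₂ = |v_t − v_c| = |32.4955 − 26.0016| = 6.494 km/s.

Δv₂ = 6490 m/s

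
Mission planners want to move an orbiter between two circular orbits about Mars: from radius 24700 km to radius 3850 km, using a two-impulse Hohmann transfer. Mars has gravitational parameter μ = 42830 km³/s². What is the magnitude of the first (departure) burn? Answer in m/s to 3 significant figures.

The Hohmann ellipse has a_t = (r₁ + r₂)/2 = 14275 km.
Circular speed at r = 24700 km: v_c = √(μ/r) = 1.31682 km/s.
Vis-viva on the transfer ellipse at r = 24700 km gives v_t = √[μ(2/r − 1/a_t)] = 0.683861 km/s.
Δv₁ = |v_t − v_c| = |0.683861 − 1.31682| = 0.6330 km/s.

Δv₁ = 633 m/s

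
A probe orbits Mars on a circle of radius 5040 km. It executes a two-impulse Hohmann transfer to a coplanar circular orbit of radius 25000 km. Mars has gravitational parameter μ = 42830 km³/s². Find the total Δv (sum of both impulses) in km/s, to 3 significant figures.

Δv = 1.40 km/s

Semi-major axis of the transfer orbit: a_t = (5040 + 25000)/2 = 15020 km.
Circular speed at r₁: v₁ = √(μ/r₁) = √(42830/5040) = 2.91514 km/s.
Transfer-orbit speed at r₁ (vis-viva equation): v_p = √[μ(2/r₁ − 1/a_t)] = 3.76092 km/s.
First burn Δv₁ = |v_p − v₁| = 0.84578 km/s.
Circular speed at r₂: v₂ = √(μ/r₂) = 1.30889 km/s.
Transfer-orbit speed at r₂: v_a = √[μ(2/r₂ − 1/a_t)] = 0.758201 km/s.
Second burn Δv₂ = |v₂ − v_a| = 0.55069 km/s.
Total Δv = Δv₁ + Δv₂ = 1.396 km/s.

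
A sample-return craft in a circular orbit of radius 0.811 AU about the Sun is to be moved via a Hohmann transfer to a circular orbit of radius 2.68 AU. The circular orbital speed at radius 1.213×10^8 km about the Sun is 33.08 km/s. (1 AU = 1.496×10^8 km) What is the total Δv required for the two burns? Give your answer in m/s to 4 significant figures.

From the circular-orbit relation v² = μ/r at r = 1.213×10^8 km: μ = v²r = (33.08)² × 1.213×10^8 = 1.32737×10^11 km³/s².
In km: r₁ = 0.811 × 1.496×10^8 = 1.213256×10^8 km; r₂ = 2.68 × 1.496×10^8 = 4.00928×10^8 km.
Transfer-ellipse semi-major axis a_t = (r₁ + r₂)/2 = (1.213256×10^8 + 4.00928×10^8)/2 = 2.611268×10^8 km.
At r₁ the circular-orbit speed is v₁ = √(μ/r₁) = 33.0765 km/s.
Transfer-orbit speed at r₁ (vis-viva): v_p = √[μ(2/r₁ − 1/a_t)] = 40.9852 km/s.
First burn Δv₁ = |v_p − v₁| = 7.909 km/s.
Circular speed at r₂: v₂ = √(μ/r₂) = 18.1954 km/s.
Transfer-orbit speed at r₂: v_a = √[μ(2/r₂ − 1/a_t)] = 12.4026 km/s.
Second burn Δv₂ = |v₂ − v_a| = 5.793 km/s.
Total Δv = Δv₁ + Δv₂ = 13.70 km/s.

Δv = 13700 m/s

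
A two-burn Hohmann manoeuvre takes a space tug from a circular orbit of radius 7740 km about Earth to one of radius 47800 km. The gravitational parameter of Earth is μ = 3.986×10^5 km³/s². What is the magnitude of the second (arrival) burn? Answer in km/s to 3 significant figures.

Semi-major axis of the transfer orbit: a_t = (7740 + 47800)/2 = 27770 km.
Circular speed at r = 47800 km: v_c = √(μ/r) = 2.888 km/s.
Vis-viva on the transfer ellipse at r = 47800 km gives v_t = √[μ(2/r − 1/a_t)] = 1.525 km/s.
Δv₂ = |v_t − v_c| = |1.525 − 2.888| = 1.363 km/s.

Δv₂ = 1.36 km/s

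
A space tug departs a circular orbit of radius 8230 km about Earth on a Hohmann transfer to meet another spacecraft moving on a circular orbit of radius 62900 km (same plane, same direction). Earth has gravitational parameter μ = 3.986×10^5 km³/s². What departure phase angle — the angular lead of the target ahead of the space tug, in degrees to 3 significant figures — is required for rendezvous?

φ = 103°

The Hohmann ellipse has a_t = (r₁ + r₂)/2 = 35565 km.
Transfer time t = π√(a_t³/μ) = 33375 s.
The target's mean motion on its circular orbit is ω₂ = √(μ/r₂³) = 4.0021×10^-5 rad/s.
Angle swept by the target during transfer: ω₂·t = 1.3357 rad = 76.53°.
Arrival is 180° from departure on the ellipse, so φ = 180° − 76.53° = 103°.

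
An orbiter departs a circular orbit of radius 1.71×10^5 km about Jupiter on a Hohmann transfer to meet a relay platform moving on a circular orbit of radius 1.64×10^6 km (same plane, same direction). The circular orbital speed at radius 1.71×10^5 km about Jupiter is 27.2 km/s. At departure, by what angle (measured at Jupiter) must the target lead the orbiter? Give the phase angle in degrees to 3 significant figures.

φ = 106°

From the circular-orbit relation v² = μ/r at r = 1.71×10^5 km: μ = v²r = (27.2)² × 1.71×10^5 = 1.26513×10^8 km³/s².
Semi-major axis of the transfer orbit: a_t = (1.710×10^5 + 1.640×10^6)/2 = 9.055×10^5 km.
The half-period of the transfer ellipse is t = π√(a_t³/μ) = 2.407×10^5 s.
The target's mean motion on its circular orbit is ω₂ = √(μ/r₂³) = 5.356×10^-6 rad/s.
Angle swept by the target during transfer: ω₂·t = 1.289 rad = 73.85°.
The orbiter traverses 180° on the transfer ellipse, so the target must lead by 180° − 73.85° = 106°.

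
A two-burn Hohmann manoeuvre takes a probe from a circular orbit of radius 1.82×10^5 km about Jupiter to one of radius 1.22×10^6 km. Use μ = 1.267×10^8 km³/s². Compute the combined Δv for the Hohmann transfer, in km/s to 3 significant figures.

Δv = 13.4 km/s

Semi-major axis of the transfer orbit: a_t = (1.820×10^5 + 1.220×10^6)/2 = 7.010×10^5 km.
Circular speed at r₁: v₁ = √(μ/r₁) = √(1.267×10^8/1.820×10^5) = 26.385 km/s.
Transfer-orbit speed at r₁ (vis-viva equation): v_p = √[μ(2/r₁ − 1/a_t)] = 34.808 km/s.
First burn Δv₁ = |v_p − v₁| = 8.423 km/s.
Circular speed at r₂: v₂ = √(μ/r₂) = 10.191 km/s.
Transfer-orbit speed at r₂: v_a = √[μ(2/r₂ − 1/a_t)] = 5.1926 km/s.
Second burn Δv₂ = |v₂ − v_a| = 4.998 km/s.
Δv = Δv₁ + Δv₂ = 8.423 + 4.998 = 13.42 km/s.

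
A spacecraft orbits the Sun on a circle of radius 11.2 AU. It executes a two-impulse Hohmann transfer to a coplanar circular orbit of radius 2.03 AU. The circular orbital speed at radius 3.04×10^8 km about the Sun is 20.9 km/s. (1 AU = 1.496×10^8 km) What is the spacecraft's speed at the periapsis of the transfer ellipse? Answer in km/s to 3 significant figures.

v = 27.2 km/s

From the circular-orbit relation v² = μ/r at r = 3.04×10^8 km: μ = v²r = (20.9)² × 3.04×10^8 = 1.32790×10^11 km³/s².
In km: r₁ = 11.2 × 1.496×10^8 = 1.67552×10^9 km; r₂ = 2.03 × 1.496×10^8 = 3.03688×10^8 km.
Semi-major axis of the transfer orbit: a_t = (1.67552×10^9 + 3.03688×10^8)/2 = 9.89604×10^8 km.
At periapsis, r = 3.03688×10^8 km.
Vis-viva: v = √[μ(2/r − 1/a_t)] = √[1.32790×10^11 × (2/3.03688×10^8 − 1/9.89604×10^8)] = 27.21 km/s.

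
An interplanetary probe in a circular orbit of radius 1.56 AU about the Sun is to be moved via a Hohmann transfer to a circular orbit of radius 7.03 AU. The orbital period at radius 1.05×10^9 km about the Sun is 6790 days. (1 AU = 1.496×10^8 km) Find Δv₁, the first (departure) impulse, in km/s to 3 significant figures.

Δv₁ = 6.66 km/s

From Kepler's third law T² = 4π²r³/μ at r = 1.05×10^9 km, T = 6790 days = 6790 × 86400 s = 5.86656×10^8 s: μ = 4π²r³/T² = 1.32789×10^11 km³/s².
In km: r₁ = 1.56 × 1.496×10^8 = 2.33376×10^8 km; r₂ = 7.03 × 1.496×10^8 = 1.051688×10^9 km.
The Hohmann ellipse has a_t = (r₁ + r₂)/2 = 6.42532×10^8 km.
On the circular orbit at r = 2.33376×10^8 km, v_c = √(μ/r) = 23.8535 km/s.
Transfer-orbit speed at the same r (vis-viva, a = a_t): v_t = √[μ(2/r − 1/a_t)] = 30.5175 km/s.
Δv₁ = |v_t − v_c| = |30.5175 − 23.8535| = 6.664 km/s.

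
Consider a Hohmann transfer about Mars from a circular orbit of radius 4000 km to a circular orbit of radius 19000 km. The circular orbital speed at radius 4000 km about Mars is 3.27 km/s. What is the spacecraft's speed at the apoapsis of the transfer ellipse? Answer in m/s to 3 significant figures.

v = 885 m/s

From the circular-orbit relation v² = μ/r at r = 4000 km: μ = v²r = (3.27)² × 4000 = 42771.6 km³/s².
Semi-major axis of the transfer orbit: a_t = (4000 + 19000)/2 = 11500 km.
The apoapsis of the transfer ellipse is at r = 19000 km.
From the vis-viva equation, v = √[μ(2/r − 1/a_t)] = 0.8849 km/s.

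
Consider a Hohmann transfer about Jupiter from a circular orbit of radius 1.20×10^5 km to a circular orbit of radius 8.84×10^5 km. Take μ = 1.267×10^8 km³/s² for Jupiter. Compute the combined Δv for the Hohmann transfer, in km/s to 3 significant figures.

Δv = 16.7 km/s

The Hohmann ellipse has a_t = (r₁ + r₂)/2 = 5.020×10^5 km.
Circular speed at r₁: v₁ = √(μ/r₁) = √(1.267×10^8/1.200×10^5) = 32.4936 km/s.
Transfer-orbit speed at r₁ (vis-viva): v_p = √[μ(2/r₁ − 1/a_t)] = 43.1193 km/s.
First burn Δv₁ = |v_p − v₁| = 10.626 km/s.
Circular speed at r₂: v₂ = √(μ/r₂) = 11.9719 km/s.
Transfer-orbit speed at r₂: v_a = √[μ(2/r₂ − 1/a_t)] = 5.85330 km/s.
Second burn Δv₂ = |v₂ − v_a| = 6.1186 km/s.
Δv = Δv₁ + Δv₂ = 10.626 + 6.1186 = 16.74 km/s.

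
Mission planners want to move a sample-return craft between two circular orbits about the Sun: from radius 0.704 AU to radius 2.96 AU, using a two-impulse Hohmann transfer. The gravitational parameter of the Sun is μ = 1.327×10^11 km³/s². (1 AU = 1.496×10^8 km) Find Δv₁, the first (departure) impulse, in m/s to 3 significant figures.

In km: r₁ = 0.704 × 1.496×10^8 = 1.053184×10^8 km; r₂ = 2.96 × 1.496×10^8 = 4.42816×10^8 km.
Semi-major axis of the transfer orbit: a_t = (1.053184×10^8 + 4.42816×10^8)/2 = 2.740672×10^8 km.
Circular speed at r = 1.053184×10^8 km: v_c = √(μ/r) = 35.4963 km/s.
Transfer-orbit speed at the same r (vis-viva, a = a_t): v_t = √[μ(2/r − 1/a_t)] = 45.1197 km/s.
Δv₁ = |v_t − v_c| = |45.1197 − 35.4963| = 9.623 km/s.

Δv₁ = 9620 m/s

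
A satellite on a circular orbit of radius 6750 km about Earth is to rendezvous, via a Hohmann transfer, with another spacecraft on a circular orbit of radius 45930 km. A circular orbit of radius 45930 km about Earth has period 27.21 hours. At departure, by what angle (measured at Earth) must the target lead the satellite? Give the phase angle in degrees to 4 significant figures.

φ = 101.8°

From Kepler's third law T² = 4π²r³/μ at r = 45930 km, T = 27.21 hours = 27.21 × 3600 s = 97956 s: μ = 4π²r³/T² = 3.98646×10^5 km³/s².
Transfer-ellipse semi-major axis a_t = (r₁ + r₂)/2 = (6750 + 45930)/2 = 26340 km.
The half-period of the transfer ellipse is t = π√(a_t³/μ) = 21271 s.
Target angular speed ω₂ = √(μ/r₂³) = 6.4143×10^-5 rad/s.
Angle swept by the target during transfer: ω₂·t = 1.3644 rad = 78.17°.
Arrival is 180° from departure on the ellipse, so φ = 180° − 78.17° = 101.8°.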